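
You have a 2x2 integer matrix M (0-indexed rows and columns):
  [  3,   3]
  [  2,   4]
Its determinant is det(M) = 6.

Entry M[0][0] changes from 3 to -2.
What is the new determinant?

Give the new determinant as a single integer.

Answer: -14

Derivation:
det is linear in row 0: changing M[0][0] by delta changes det by delta * cofactor(0,0).
Cofactor C_00 = (-1)^(0+0) * minor(0,0) = 4
Entry delta = -2 - 3 = -5
Det delta = -5 * 4 = -20
New det = 6 + -20 = -14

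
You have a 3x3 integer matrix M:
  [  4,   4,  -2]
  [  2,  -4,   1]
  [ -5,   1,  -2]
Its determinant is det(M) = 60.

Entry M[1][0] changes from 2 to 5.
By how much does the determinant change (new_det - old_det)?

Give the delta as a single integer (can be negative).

Cofactor C_10 = 6
Entry delta = 5 - 2 = 3
Det delta = entry_delta * cofactor = 3 * 6 = 18

Answer: 18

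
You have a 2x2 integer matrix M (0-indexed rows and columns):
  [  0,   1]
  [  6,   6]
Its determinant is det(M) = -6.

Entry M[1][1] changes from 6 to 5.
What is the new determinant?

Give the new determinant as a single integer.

det is linear in row 1: changing M[1][1] by delta changes det by delta * cofactor(1,1).
Cofactor C_11 = (-1)^(1+1) * minor(1,1) = 0
Entry delta = 5 - 6 = -1
Det delta = -1 * 0 = 0
New det = -6 + 0 = -6

Answer: -6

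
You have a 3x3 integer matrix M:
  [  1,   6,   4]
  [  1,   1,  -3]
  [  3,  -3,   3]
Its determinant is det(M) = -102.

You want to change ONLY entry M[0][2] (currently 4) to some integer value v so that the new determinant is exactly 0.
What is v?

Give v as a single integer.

det is linear in entry M[0][2]: det = old_det + (v - 4) * C_02
Cofactor C_02 = -6
Want det = 0: -102 + (v - 4) * -6 = 0
  (v - 4) = 102 / -6 = -17
  v = 4 + (-17) = -13

Answer: -13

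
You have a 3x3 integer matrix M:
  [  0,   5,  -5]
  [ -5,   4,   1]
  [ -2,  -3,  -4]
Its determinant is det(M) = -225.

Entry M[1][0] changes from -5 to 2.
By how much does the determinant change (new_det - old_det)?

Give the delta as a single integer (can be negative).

Answer: 245

Derivation:
Cofactor C_10 = 35
Entry delta = 2 - -5 = 7
Det delta = entry_delta * cofactor = 7 * 35 = 245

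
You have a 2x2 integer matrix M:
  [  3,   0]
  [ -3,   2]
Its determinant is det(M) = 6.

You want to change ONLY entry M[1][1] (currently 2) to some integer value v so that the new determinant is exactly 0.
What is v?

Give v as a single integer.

det is linear in entry M[1][1]: det = old_det + (v - 2) * C_11
Cofactor C_11 = 3
Want det = 0: 6 + (v - 2) * 3 = 0
  (v - 2) = -6 / 3 = -2
  v = 2 + (-2) = 0

Answer: 0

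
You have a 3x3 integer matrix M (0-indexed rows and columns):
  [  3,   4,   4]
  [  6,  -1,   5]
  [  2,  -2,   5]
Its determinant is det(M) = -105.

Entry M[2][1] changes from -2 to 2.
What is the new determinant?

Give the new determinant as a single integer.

Answer: -69

Derivation:
det is linear in row 2: changing M[2][1] by delta changes det by delta * cofactor(2,1).
Cofactor C_21 = (-1)^(2+1) * minor(2,1) = 9
Entry delta = 2 - -2 = 4
Det delta = 4 * 9 = 36
New det = -105 + 36 = -69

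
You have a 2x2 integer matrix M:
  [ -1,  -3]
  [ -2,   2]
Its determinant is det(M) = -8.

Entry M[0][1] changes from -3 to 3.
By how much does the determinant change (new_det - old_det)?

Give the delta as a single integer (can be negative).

Answer: 12

Derivation:
Cofactor C_01 = 2
Entry delta = 3 - -3 = 6
Det delta = entry_delta * cofactor = 6 * 2 = 12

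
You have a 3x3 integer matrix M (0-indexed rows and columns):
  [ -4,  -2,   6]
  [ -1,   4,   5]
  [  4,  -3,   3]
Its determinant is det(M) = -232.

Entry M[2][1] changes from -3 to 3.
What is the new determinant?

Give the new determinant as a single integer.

Answer: -148

Derivation:
det is linear in row 2: changing M[2][1] by delta changes det by delta * cofactor(2,1).
Cofactor C_21 = (-1)^(2+1) * minor(2,1) = 14
Entry delta = 3 - -3 = 6
Det delta = 6 * 14 = 84
New det = -232 + 84 = -148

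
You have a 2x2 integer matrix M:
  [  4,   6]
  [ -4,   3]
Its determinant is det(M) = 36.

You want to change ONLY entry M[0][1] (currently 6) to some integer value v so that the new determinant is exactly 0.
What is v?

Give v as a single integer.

Answer: -3

Derivation:
det is linear in entry M[0][1]: det = old_det + (v - 6) * C_01
Cofactor C_01 = 4
Want det = 0: 36 + (v - 6) * 4 = 0
  (v - 6) = -36 / 4 = -9
  v = 6 + (-9) = -3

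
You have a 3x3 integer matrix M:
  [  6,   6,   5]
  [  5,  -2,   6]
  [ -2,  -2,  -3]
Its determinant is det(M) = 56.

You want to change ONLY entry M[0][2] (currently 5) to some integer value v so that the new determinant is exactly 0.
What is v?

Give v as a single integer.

Answer: 9

Derivation:
det is linear in entry M[0][2]: det = old_det + (v - 5) * C_02
Cofactor C_02 = -14
Want det = 0: 56 + (v - 5) * -14 = 0
  (v - 5) = -56 / -14 = 4
  v = 5 + (4) = 9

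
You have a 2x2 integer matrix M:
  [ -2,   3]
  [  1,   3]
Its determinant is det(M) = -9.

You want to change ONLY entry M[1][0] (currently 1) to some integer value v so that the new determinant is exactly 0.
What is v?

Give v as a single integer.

Answer: -2

Derivation:
det is linear in entry M[1][0]: det = old_det + (v - 1) * C_10
Cofactor C_10 = -3
Want det = 0: -9 + (v - 1) * -3 = 0
  (v - 1) = 9 / -3 = -3
  v = 1 + (-3) = -2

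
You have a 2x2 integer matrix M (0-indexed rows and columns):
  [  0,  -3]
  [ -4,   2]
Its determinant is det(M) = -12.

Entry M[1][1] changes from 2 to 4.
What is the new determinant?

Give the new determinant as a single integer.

det is linear in row 1: changing M[1][1] by delta changes det by delta * cofactor(1,1).
Cofactor C_11 = (-1)^(1+1) * minor(1,1) = 0
Entry delta = 4 - 2 = 2
Det delta = 2 * 0 = 0
New det = -12 + 0 = -12

Answer: -12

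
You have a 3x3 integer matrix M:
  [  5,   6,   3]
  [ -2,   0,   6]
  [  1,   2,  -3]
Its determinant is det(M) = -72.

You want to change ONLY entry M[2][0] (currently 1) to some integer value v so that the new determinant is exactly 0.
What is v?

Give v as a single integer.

Answer: 3

Derivation:
det is linear in entry M[2][0]: det = old_det + (v - 1) * C_20
Cofactor C_20 = 36
Want det = 0: -72 + (v - 1) * 36 = 0
  (v - 1) = 72 / 36 = 2
  v = 1 + (2) = 3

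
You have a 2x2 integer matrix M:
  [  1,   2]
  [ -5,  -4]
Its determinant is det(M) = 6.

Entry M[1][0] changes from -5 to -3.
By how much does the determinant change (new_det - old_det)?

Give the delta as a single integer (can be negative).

Cofactor C_10 = -2
Entry delta = -3 - -5 = 2
Det delta = entry_delta * cofactor = 2 * -2 = -4

Answer: -4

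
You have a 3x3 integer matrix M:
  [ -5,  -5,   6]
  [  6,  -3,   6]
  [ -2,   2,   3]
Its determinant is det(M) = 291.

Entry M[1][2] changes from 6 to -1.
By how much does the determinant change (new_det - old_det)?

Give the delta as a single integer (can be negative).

Cofactor C_12 = 20
Entry delta = -1 - 6 = -7
Det delta = entry_delta * cofactor = -7 * 20 = -140

Answer: -140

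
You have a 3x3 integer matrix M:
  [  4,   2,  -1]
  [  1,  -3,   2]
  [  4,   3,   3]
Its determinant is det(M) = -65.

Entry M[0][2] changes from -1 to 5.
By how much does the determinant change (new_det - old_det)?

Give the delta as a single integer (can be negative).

Answer: 90

Derivation:
Cofactor C_02 = 15
Entry delta = 5 - -1 = 6
Det delta = entry_delta * cofactor = 6 * 15 = 90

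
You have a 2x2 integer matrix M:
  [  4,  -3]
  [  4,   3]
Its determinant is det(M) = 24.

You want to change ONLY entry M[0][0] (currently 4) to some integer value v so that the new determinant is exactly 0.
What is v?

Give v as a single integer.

det is linear in entry M[0][0]: det = old_det + (v - 4) * C_00
Cofactor C_00 = 3
Want det = 0: 24 + (v - 4) * 3 = 0
  (v - 4) = -24 / 3 = -8
  v = 4 + (-8) = -4

Answer: -4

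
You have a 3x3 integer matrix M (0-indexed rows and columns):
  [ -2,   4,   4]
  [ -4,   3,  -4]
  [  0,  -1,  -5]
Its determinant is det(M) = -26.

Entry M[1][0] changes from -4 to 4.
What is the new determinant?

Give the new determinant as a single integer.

det is linear in row 1: changing M[1][0] by delta changes det by delta * cofactor(1,0).
Cofactor C_10 = (-1)^(1+0) * minor(1,0) = 16
Entry delta = 4 - -4 = 8
Det delta = 8 * 16 = 128
New det = -26 + 128 = 102

Answer: 102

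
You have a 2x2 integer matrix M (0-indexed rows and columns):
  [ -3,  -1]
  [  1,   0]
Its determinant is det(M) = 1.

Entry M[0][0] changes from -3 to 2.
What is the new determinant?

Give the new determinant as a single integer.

det is linear in row 0: changing M[0][0] by delta changes det by delta * cofactor(0,0).
Cofactor C_00 = (-1)^(0+0) * minor(0,0) = 0
Entry delta = 2 - -3 = 5
Det delta = 5 * 0 = 0
New det = 1 + 0 = 1

Answer: 1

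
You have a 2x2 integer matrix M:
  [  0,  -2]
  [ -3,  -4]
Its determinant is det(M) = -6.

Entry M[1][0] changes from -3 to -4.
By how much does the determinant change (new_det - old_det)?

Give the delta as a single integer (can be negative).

Cofactor C_10 = 2
Entry delta = -4 - -3 = -1
Det delta = entry_delta * cofactor = -1 * 2 = -2

Answer: -2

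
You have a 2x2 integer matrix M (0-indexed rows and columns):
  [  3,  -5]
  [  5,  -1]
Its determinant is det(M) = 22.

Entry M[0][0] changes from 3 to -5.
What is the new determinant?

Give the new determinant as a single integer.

det is linear in row 0: changing M[0][0] by delta changes det by delta * cofactor(0,0).
Cofactor C_00 = (-1)^(0+0) * minor(0,0) = -1
Entry delta = -5 - 3 = -8
Det delta = -8 * -1 = 8
New det = 22 + 8 = 30

Answer: 30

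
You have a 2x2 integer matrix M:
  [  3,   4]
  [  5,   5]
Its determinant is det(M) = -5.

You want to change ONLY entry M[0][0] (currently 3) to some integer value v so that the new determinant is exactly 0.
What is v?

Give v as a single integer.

det is linear in entry M[0][0]: det = old_det + (v - 3) * C_00
Cofactor C_00 = 5
Want det = 0: -5 + (v - 3) * 5 = 0
  (v - 3) = 5 / 5 = 1
  v = 3 + (1) = 4

Answer: 4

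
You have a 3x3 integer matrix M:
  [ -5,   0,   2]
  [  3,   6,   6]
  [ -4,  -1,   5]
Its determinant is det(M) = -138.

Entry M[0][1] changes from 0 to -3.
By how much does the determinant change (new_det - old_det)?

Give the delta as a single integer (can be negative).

Cofactor C_01 = -39
Entry delta = -3 - 0 = -3
Det delta = entry_delta * cofactor = -3 * -39 = 117

Answer: 117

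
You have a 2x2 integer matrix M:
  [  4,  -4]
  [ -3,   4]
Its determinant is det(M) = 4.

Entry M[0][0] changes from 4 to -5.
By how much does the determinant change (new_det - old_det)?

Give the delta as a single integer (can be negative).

Cofactor C_00 = 4
Entry delta = -5 - 4 = -9
Det delta = entry_delta * cofactor = -9 * 4 = -36

Answer: -36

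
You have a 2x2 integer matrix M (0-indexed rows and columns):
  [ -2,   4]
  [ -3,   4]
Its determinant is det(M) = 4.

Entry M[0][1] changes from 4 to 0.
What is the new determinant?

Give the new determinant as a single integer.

det is linear in row 0: changing M[0][1] by delta changes det by delta * cofactor(0,1).
Cofactor C_01 = (-1)^(0+1) * minor(0,1) = 3
Entry delta = 0 - 4 = -4
Det delta = -4 * 3 = -12
New det = 4 + -12 = -8

Answer: -8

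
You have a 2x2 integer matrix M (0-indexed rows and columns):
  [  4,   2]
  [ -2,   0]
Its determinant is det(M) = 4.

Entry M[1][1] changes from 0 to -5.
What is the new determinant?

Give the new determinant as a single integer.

det is linear in row 1: changing M[1][1] by delta changes det by delta * cofactor(1,1).
Cofactor C_11 = (-1)^(1+1) * minor(1,1) = 4
Entry delta = -5 - 0 = -5
Det delta = -5 * 4 = -20
New det = 4 + -20 = -16

Answer: -16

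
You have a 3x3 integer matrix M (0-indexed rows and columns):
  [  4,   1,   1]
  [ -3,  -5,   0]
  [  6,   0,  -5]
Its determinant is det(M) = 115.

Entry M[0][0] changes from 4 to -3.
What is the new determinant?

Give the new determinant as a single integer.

Answer: -60

Derivation:
det is linear in row 0: changing M[0][0] by delta changes det by delta * cofactor(0,0).
Cofactor C_00 = (-1)^(0+0) * minor(0,0) = 25
Entry delta = -3 - 4 = -7
Det delta = -7 * 25 = -175
New det = 115 + -175 = -60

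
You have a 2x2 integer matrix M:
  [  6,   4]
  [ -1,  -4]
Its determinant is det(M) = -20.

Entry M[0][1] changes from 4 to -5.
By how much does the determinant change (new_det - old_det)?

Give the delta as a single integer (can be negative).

Cofactor C_01 = 1
Entry delta = -5 - 4 = -9
Det delta = entry_delta * cofactor = -9 * 1 = -9

Answer: -9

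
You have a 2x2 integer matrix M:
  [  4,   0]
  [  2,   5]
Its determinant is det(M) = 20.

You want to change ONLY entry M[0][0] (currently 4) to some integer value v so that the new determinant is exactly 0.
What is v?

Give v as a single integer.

Answer: 0

Derivation:
det is linear in entry M[0][0]: det = old_det + (v - 4) * C_00
Cofactor C_00 = 5
Want det = 0: 20 + (v - 4) * 5 = 0
  (v - 4) = -20 / 5 = -4
  v = 4 + (-4) = 0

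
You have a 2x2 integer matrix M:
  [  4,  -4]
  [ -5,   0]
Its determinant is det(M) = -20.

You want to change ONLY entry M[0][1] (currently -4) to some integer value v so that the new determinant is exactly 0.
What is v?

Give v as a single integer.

det is linear in entry M[0][1]: det = old_det + (v - -4) * C_01
Cofactor C_01 = 5
Want det = 0: -20 + (v - -4) * 5 = 0
  (v - -4) = 20 / 5 = 4
  v = -4 + (4) = 0

Answer: 0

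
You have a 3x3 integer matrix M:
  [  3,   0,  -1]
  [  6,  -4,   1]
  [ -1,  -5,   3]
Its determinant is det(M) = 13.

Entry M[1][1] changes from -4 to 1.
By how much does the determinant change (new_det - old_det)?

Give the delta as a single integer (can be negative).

Answer: 40

Derivation:
Cofactor C_11 = 8
Entry delta = 1 - -4 = 5
Det delta = entry_delta * cofactor = 5 * 8 = 40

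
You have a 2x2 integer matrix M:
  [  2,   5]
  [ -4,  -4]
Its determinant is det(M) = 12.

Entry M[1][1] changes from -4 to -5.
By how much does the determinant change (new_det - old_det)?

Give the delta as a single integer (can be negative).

Cofactor C_11 = 2
Entry delta = -5 - -4 = -1
Det delta = entry_delta * cofactor = -1 * 2 = -2

Answer: -2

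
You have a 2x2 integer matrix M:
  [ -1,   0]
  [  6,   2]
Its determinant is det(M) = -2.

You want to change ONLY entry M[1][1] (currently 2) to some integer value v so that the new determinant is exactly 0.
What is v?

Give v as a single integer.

det is linear in entry M[1][1]: det = old_det + (v - 2) * C_11
Cofactor C_11 = -1
Want det = 0: -2 + (v - 2) * -1 = 0
  (v - 2) = 2 / -1 = -2
  v = 2 + (-2) = 0

Answer: 0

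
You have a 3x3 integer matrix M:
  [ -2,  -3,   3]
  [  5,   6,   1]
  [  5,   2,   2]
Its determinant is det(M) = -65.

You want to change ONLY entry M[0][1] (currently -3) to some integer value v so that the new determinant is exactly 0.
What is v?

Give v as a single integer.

Answer: -16

Derivation:
det is linear in entry M[0][1]: det = old_det + (v - -3) * C_01
Cofactor C_01 = -5
Want det = 0: -65 + (v - -3) * -5 = 0
  (v - -3) = 65 / -5 = -13
  v = -3 + (-13) = -16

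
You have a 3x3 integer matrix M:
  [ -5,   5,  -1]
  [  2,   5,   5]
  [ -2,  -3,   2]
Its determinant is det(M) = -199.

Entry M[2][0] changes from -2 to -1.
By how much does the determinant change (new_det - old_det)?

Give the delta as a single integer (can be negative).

Answer: 30

Derivation:
Cofactor C_20 = 30
Entry delta = -1 - -2 = 1
Det delta = entry_delta * cofactor = 1 * 30 = 30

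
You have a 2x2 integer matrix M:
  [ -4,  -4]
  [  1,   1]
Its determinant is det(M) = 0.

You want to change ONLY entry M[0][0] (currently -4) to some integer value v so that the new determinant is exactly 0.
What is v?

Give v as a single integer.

Answer: -4

Derivation:
det is linear in entry M[0][0]: det = old_det + (v - -4) * C_00
Cofactor C_00 = 1
Want det = 0: 0 + (v - -4) * 1 = 0
  (v - -4) = 0 / 1 = 0
  v = -4 + (0) = -4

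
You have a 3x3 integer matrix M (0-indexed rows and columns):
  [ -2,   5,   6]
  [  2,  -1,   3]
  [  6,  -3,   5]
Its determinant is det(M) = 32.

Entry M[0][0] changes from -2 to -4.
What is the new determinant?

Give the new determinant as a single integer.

Answer: 24

Derivation:
det is linear in row 0: changing M[0][0] by delta changes det by delta * cofactor(0,0).
Cofactor C_00 = (-1)^(0+0) * minor(0,0) = 4
Entry delta = -4 - -2 = -2
Det delta = -2 * 4 = -8
New det = 32 + -8 = 24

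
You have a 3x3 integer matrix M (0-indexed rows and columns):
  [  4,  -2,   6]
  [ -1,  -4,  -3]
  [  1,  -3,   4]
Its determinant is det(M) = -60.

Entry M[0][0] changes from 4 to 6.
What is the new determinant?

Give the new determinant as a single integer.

det is linear in row 0: changing M[0][0] by delta changes det by delta * cofactor(0,0).
Cofactor C_00 = (-1)^(0+0) * minor(0,0) = -25
Entry delta = 6 - 4 = 2
Det delta = 2 * -25 = -50
New det = -60 + -50 = -110

Answer: -110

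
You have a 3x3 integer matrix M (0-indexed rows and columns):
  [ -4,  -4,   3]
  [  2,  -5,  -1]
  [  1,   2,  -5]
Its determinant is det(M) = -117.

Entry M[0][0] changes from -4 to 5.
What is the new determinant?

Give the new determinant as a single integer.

det is linear in row 0: changing M[0][0] by delta changes det by delta * cofactor(0,0).
Cofactor C_00 = (-1)^(0+0) * minor(0,0) = 27
Entry delta = 5 - -4 = 9
Det delta = 9 * 27 = 243
New det = -117 + 243 = 126

Answer: 126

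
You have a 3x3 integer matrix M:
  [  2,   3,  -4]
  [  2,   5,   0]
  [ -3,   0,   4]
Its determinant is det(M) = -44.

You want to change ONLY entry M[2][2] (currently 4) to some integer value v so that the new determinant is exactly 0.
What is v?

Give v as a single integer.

det is linear in entry M[2][2]: det = old_det + (v - 4) * C_22
Cofactor C_22 = 4
Want det = 0: -44 + (v - 4) * 4 = 0
  (v - 4) = 44 / 4 = 11
  v = 4 + (11) = 15

Answer: 15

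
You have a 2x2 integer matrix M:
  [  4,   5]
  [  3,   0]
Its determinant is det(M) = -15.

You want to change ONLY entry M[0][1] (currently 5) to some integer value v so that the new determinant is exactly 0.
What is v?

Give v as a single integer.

Answer: 0

Derivation:
det is linear in entry M[0][1]: det = old_det + (v - 5) * C_01
Cofactor C_01 = -3
Want det = 0: -15 + (v - 5) * -3 = 0
  (v - 5) = 15 / -3 = -5
  v = 5 + (-5) = 0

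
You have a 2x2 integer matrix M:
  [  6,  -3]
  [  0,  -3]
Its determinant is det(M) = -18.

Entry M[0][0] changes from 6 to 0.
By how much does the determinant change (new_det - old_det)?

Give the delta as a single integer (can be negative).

Cofactor C_00 = -3
Entry delta = 0 - 6 = -6
Det delta = entry_delta * cofactor = -6 * -3 = 18

Answer: 18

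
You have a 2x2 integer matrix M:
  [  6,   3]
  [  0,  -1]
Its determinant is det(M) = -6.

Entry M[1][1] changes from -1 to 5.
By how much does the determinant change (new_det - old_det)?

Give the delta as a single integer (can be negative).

Answer: 36

Derivation:
Cofactor C_11 = 6
Entry delta = 5 - -1 = 6
Det delta = entry_delta * cofactor = 6 * 6 = 36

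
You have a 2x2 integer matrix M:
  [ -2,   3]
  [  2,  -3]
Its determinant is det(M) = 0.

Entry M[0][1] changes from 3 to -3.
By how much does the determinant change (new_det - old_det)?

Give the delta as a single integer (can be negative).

Answer: 12

Derivation:
Cofactor C_01 = -2
Entry delta = -3 - 3 = -6
Det delta = entry_delta * cofactor = -6 * -2 = 12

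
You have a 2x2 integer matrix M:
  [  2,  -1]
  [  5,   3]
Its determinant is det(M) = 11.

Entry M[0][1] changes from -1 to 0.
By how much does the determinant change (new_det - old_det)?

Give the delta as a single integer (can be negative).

Cofactor C_01 = -5
Entry delta = 0 - -1 = 1
Det delta = entry_delta * cofactor = 1 * -5 = -5

Answer: -5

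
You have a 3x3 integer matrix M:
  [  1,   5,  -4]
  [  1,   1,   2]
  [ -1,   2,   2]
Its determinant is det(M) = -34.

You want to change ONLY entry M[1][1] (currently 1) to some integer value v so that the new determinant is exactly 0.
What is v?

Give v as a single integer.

det is linear in entry M[1][1]: det = old_det + (v - 1) * C_11
Cofactor C_11 = -2
Want det = 0: -34 + (v - 1) * -2 = 0
  (v - 1) = 34 / -2 = -17
  v = 1 + (-17) = -16

Answer: -16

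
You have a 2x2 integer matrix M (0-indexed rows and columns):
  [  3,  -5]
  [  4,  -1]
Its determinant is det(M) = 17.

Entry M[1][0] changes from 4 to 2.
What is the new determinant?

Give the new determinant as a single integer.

det is linear in row 1: changing M[1][0] by delta changes det by delta * cofactor(1,0).
Cofactor C_10 = (-1)^(1+0) * minor(1,0) = 5
Entry delta = 2 - 4 = -2
Det delta = -2 * 5 = -10
New det = 17 + -10 = 7

Answer: 7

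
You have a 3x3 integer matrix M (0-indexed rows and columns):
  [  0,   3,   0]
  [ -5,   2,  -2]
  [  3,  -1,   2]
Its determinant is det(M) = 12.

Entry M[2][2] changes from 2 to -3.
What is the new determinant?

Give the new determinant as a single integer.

Answer: -63

Derivation:
det is linear in row 2: changing M[2][2] by delta changes det by delta * cofactor(2,2).
Cofactor C_22 = (-1)^(2+2) * minor(2,2) = 15
Entry delta = -3 - 2 = -5
Det delta = -5 * 15 = -75
New det = 12 + -75 = -63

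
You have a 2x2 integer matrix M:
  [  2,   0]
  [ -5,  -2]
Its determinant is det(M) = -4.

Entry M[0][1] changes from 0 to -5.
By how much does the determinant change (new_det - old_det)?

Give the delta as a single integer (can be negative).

Cofactor C_01 = 5
Entry delta = -5 - 0 = -5
Det delta = entry_delta * cofactor = -5 * 5 = -25

Answer: -25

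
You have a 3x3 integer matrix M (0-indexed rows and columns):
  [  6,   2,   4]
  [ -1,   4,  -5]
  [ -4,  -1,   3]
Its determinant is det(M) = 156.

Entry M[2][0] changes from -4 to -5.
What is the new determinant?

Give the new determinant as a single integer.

Answer: 182

Derivation:
det is linear in row 2: changing M[2][0] by delta changes det by delta * cofactor(2,0).
Cofactor C_20 = (-1)^(2+0) * minor(2,0) = -26
Entry delta = -5 - -4 = -1
Det delta = -1 * -26 = 26
New det = 156 + 26 = 182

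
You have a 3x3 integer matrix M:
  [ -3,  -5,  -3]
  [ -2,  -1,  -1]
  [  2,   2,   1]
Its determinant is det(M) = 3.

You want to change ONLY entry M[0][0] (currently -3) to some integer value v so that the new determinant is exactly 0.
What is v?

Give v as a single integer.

det is linear in entry M[0][0]: det = old_det + (v - -3) * C_00
Cofactor C_00 = 1
Want det = 0: 3 + (v - -3) * 1 = 0
  (v - -3) = -3 / 1 = -3
  v = -3 + (-3) = -6

Answer: -6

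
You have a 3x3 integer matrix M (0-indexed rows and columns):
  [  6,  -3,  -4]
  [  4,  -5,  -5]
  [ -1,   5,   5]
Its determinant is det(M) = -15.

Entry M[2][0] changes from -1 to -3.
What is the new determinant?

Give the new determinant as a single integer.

det is linear in row 2: changing M[2][0] by delta changes det by delta * cofactor(2,0).
Cofactor C_20 = (-1)^(2+0) * minor(2,0) = -5
Entry delta = -3 - -1 = -2
Det delta = -2 * -5 = 10
New det = -15 + 10 = -5

Answer: -5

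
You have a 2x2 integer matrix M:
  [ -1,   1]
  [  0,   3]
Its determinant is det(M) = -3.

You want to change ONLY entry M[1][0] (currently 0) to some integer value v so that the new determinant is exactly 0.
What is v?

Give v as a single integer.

det is linear in entry M[1][0]: det = old_det + (v - 0) * C_10
Cofactor C_10 = -1
Want det = 0: -3 + (v - 0) * -1 = 0
  (v - 0) = 3 / -1 = -3
  v = 0 + (-3) = -3

Answer: -3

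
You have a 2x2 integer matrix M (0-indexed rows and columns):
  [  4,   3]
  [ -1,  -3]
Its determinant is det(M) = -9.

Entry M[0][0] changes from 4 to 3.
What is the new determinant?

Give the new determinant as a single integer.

Answer: -6

Derivation:
det is linear in row 0: changing M[0][0] by delta changes det by delta * cofactor(0,0).
Cofactor C_00 = (-1)^(0+0) * minor(0,0) = -3
Entry delta = 3 - 4 = -1
Det delta = -1 * -3 = 3
New det = -9 + 3 = -6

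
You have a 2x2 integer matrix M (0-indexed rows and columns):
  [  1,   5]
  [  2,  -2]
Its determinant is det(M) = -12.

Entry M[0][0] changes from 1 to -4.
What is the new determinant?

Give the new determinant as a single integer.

Answer: -2

Derivation:
det is linear in row 0: changing M[0][0] by delta changes det by delta * cofactor(0,0).
Cofactor C_00 = (-1)^(0+0) * minor(0,0) = -2
Entry delta = -4 - 1 = -5
Det delta = -5 * -2 = 10
New det = -12 + 10 = -2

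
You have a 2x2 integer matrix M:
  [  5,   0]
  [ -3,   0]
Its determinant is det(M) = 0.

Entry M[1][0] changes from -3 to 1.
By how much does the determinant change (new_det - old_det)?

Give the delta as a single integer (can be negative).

Cofactor C_10 = 0
Entry delta = 1 - -3 = 4
Det delta = entry_delta * cofactor = 4 * 0 = 0

Answer: 0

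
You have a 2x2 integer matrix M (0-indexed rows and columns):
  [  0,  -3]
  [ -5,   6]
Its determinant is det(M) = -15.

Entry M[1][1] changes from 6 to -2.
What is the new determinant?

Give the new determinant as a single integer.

det is linear in row 1: changing M[1][1] by delta changes det by delta * cofactor(1,1).
Cofactor C_11 = (-1)^(1+1) * minor(1,1) = 0
Entry delta = -2 - 6 = -8
Det delta = -8 * 0 = 0
New det = -15 + 0 = -15

Answer: -15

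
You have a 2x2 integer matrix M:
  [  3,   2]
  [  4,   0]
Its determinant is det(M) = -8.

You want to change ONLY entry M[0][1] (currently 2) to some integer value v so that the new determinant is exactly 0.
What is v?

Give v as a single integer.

Answer: 0

Derivation:
det is linear in entry M[0][1]: det = old_det + (v - 2) * C_01
Cofactor C_01 = -4
Want det = 0: -8 + (v - 2) * -4 = 0
  (v - 2) = 8 / -4 = -2
  v = 2 + (-2) = 0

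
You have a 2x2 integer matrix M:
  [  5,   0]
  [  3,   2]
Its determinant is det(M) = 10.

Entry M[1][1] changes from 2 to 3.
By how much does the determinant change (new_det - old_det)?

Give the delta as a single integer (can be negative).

Cofactor C_11 = 5
Entry delta = 3 - 2 = 1
Det delta = entry_delta * cofactor = 1 * 5 = 5

Answer: 5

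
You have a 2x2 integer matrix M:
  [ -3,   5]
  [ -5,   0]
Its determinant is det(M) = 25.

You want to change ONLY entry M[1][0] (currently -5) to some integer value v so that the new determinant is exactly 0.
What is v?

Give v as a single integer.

Answer: 0

Derivation:
det is linear in entry M[1][0]: det = old_det + (v - -5) * C_10
Cofactor C_10 = -5
Want det = 0: 25 + (v - -5) * -5 = 0
  (v - -5) = -25 / -5 = 5
  v = -5 + (5) = 0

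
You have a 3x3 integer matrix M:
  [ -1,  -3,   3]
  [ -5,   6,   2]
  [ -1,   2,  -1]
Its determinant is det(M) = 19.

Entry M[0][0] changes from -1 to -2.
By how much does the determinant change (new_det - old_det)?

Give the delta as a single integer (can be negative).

Cofactor C_00 = -10
Entry delta = -2 - -1 = -1
Det delta = entry_delta * cofactor = -1 * -10 = 10

Answer: 10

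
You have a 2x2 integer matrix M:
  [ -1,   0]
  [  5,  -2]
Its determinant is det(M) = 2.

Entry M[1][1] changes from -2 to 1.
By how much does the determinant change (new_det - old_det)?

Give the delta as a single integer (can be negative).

Cofactor C_11 = -1
Entry delta = 1 - -2 = 3
Det delta = entry_delta * cofactor = 3 * -1 = -3

Answer: -3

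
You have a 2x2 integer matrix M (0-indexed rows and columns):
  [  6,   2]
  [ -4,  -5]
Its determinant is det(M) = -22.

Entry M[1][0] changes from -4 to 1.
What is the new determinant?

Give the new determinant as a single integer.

Answer: -32

Derivation:
det is linear in row 1: changing M[1][0] by delta changes det by delta * cofactor(1,0).
Cofactor C_10 = (-1)^(1+0) * minor(1,0) = -2
Entry delta = 1 - -4 = 5
Det delta = 5 * -2 = -10
New det = -22 + -10 = -32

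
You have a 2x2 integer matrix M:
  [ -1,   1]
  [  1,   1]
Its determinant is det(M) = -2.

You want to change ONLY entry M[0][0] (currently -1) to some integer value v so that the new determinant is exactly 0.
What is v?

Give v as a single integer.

Answer: 1

Derivation:
det is linear in entry M[0][0]: det = old_det + (v - -1) * C_00
Cofactor C_00 = 1
Want det = 0: -2 + (v - -1) * 1 = 0
  (v - -1) = 2 / 1 = 2
  v = -1 + (2) = 1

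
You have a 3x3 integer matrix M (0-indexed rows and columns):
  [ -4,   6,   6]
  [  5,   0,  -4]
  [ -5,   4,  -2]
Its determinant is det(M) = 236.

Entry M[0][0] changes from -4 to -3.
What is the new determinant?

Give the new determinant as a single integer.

Answer: 252

Derivation:
det is linear in row 0: changing M[0][0] by delta changes det by delta * cofactor(0,0).
Cofactor C_00 = (-1)^(0+0) * minor(0,0) = 16
Entry delta = -3 - -4 = 1
Det delta = 1 * 16 = 16
New det = 236 + 16 = 252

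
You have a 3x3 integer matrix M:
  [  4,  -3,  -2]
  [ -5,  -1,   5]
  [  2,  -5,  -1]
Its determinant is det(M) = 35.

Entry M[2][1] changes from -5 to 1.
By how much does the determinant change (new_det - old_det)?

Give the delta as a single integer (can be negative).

Answer: -60

Derivation:
Cofactor C_21 = -10
Entry delta = 1 - -5 = 6
Det delta = entry_delta * cofactor = 6 * -10 = -60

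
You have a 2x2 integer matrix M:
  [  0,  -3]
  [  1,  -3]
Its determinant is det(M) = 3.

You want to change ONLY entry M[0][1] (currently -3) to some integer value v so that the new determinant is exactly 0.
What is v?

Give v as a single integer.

Answer: 0

Derivation:
det is linear in entry M[0][1]: det = old_det + (v - -3) * C_01
Cofactor C_01 = -1
Want det = 0: 3 + (v - -3) * -1 = 0
  (v - -3) = -3 / -1 = 3
  v = -3 + (3) = 0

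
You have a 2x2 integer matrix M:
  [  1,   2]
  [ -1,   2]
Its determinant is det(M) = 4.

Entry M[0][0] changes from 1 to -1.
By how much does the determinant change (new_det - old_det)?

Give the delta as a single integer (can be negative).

Cofactor C_00 = 2
Entry delta = -1 - 1 = -2
Det delta = entry_delta * cofactor = -2 * 2 = -4

Answer: -4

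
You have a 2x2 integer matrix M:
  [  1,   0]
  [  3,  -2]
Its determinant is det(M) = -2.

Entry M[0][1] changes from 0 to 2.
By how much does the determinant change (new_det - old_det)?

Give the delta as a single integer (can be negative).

Cofactor C_01 = -3
Entry delta = 2 - 0 = 2
Det delta = entry_delta * cofactor = 2 * -3 = -6

Answer: -6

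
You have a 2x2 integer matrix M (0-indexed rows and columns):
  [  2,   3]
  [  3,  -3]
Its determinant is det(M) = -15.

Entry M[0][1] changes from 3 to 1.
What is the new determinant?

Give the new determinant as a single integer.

Answer: -9

Derivation:
det is linear in row 0: changing M[0][1] by delta changes det by delta * cofactor(0,1).
Cofactor C_01 = (-1)^(0+1) * minor(0,1) = -3
Entry delta = 1 - 3 = -2
Det delta = -2 * -3 = 6
New det = -15 + 6 = -9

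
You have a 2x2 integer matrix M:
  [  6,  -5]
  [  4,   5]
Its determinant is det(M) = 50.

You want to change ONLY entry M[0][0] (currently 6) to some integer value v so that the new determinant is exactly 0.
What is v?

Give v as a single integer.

Answer: -4

Derivation:
det is linear in entry M[0][0]: det = old_det + (v - 6) * C_00
Cofactor C_00 = 5
Want det = 0: 50 + (v - 6) * 5 = 0
  (v - 6) = -50 / 5 = -10
  v = 6 + (-10) = -4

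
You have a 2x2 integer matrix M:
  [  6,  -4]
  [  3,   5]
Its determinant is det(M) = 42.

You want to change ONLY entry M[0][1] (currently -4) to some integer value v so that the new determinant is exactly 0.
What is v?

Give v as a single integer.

Answer: 10

Derivation:
det is linear in entry M[0][1]: det = old_det + (v - -4) * C_01
Cofactor C_01 = -3
Want det = 0: 42 + (v - -4) * -3 = 0
  (v - -4) = -42 / -3 = 14
  v = -4 + (14) = 10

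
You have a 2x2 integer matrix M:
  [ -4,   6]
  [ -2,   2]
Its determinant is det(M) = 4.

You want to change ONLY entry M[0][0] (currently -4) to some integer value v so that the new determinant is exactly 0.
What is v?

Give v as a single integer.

Answer: -6

Derivation:
det is linear in entry M[0][0]: det = old_det + (v - -4) * C_00
Cofactor C_00 = 2
Want det = 0: 4 + (v - -4) * 2 = 0
  (v - -4) = -4 / 2 = -2
  v = -4 + (-2) = -6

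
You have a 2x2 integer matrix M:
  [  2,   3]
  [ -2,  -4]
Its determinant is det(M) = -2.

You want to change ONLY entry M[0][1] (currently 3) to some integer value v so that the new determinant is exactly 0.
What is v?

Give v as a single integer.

Answer: 4

Derivation:
det is linear in entry M[0][1]: det = old_det + (v - 3) * C_01
Cofactor C_01 = 2
Want det = 0: -2 + (v - 3) * 2 = 0
  (v - 3) = 2 / 2 = 1
  v = 3 + (1) = 4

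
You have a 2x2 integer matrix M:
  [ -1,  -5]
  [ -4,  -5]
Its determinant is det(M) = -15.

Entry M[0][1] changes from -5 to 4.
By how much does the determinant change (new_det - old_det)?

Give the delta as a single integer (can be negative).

Cofactor C_01 = 4
Entry delta = 4 - -5 = 9
Det delta = entry_delta * cofactor = 9 * 4 = 36

Answer: 36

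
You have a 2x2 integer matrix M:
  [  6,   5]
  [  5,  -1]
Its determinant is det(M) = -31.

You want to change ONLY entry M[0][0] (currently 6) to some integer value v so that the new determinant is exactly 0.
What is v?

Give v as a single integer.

det is linear in entry M[0][0]: det = old_det + (v - 6) * C_00
Cofactor C_00 = -1
Want det = 0: -31 + (v - 6) * -1 = 0
  (v - 6) = 31 / -1 = -31
  v = 6 + (-31) = -25

Answer: -25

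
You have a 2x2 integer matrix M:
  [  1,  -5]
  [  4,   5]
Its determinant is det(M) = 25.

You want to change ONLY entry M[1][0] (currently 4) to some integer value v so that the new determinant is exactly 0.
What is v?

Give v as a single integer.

Answer: -1

Derivation:
det is linear in entry M[1][0]: det = old_det + (v - 4) * C_10
Cofactor C_10 = 5
Want det = 0: 25 + (v - 4) * 5 = 0
  (v - 4) = -25 / 5 = -5
  v = 4 + (-5) = -1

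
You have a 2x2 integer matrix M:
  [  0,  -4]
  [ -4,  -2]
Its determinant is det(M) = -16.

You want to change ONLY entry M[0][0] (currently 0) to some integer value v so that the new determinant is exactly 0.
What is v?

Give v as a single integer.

Answer: -8

Derivation:
det is linear in entry M[0][0]: det = old_det + (v - 0) * C_00
Cofactor C_00 = -2
Want det = 0: -16 + (v - 0) * -2 = 0
  (v - 0) = 16 / -2 = -8
  v = 0 + (-8) = -8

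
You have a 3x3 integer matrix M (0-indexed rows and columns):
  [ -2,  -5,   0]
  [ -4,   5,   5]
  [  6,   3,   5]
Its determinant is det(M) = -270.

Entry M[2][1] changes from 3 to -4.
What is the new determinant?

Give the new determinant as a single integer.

Answer: -340

Derivation:
det is linear in row 2: changing M[2][1] by delta changes det by delta * cofactor(2,1).
Cofactor C_21 = (-1)^(2+1) * minor(2,1) = 10
Entry delta = -4 - 3 = -7
Det delta = -7 * 10 = -70
New det = -270 + -70 = -340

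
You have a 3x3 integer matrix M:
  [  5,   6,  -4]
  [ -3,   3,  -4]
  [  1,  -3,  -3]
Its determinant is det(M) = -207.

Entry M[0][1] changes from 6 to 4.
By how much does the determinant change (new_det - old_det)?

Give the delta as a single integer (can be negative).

Cofactor C_01 = -13
Entry delta = 4 - 6 = -2
Det delta = entry_delta * cofactor = -2 * -13 = 26

Answer: 26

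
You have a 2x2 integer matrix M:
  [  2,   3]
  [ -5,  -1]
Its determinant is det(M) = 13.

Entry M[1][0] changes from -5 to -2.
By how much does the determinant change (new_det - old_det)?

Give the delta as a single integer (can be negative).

Answer: -9

Derivation:
Cofactor C_10 = -3
Entry delta = -2 - -5 = 3
Det delta = entry_delta * cofactor = 3 * -3 = -9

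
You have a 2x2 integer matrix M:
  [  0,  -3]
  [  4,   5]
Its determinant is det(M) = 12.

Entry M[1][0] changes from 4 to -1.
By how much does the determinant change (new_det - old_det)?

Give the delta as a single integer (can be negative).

Cofactor C_10 = 3
Entry delta = -1 - 4 = -5
Det delta = entry_delta * cofactor = -5 * 3 = -15

Answer: -15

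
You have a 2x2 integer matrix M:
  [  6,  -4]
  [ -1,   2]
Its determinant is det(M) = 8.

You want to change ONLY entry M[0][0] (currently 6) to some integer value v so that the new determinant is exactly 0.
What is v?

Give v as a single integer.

det is linear in entry M[0][0]: det = old_det + (v - 6) * C_00
Cofactor C_00 = 2
Want det = 0: 8 + (v - 6) * 2 = 0
  (v - 6) = -8 / 2 = -4
  v = 6 + (-4) = 2

Answer: 2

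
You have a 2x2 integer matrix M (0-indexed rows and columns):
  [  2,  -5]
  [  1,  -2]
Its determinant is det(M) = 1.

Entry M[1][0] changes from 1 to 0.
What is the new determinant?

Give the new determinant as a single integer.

det is linear in row 1: changing M[1][0] by delta changes det by delta * cofactor(1,0).
Cofactor C_10 = (-1)^(1+0) * minor(1,0) = 5
Entry delta = 0 - 1 = -1
Det delta = -1 * 5 = -5
New det = 1 + -5 = -4

Answer: -4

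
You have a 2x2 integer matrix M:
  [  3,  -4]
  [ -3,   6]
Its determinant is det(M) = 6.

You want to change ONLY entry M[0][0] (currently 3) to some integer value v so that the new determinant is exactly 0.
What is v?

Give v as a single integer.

det is linear in entry M[0][0]: det = old_det + (v - 3) * C_00
Cofactor C_00 = 6
Want det = 0: 6 + (v - 3) * 6 = 0
  (v - 3) = -6 / 6 = -1
  v = 3 + (-1) = 2

Answer: 2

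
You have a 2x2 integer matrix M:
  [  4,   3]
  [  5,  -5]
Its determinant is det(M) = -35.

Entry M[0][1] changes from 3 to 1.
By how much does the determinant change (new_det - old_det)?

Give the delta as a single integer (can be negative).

Answer: 10

Derivation:
Cofactor C_01 = -5
Entry delta = 1 - 3 = -2
Det delta = entry_delta * cofactor = -2 * -5 = 10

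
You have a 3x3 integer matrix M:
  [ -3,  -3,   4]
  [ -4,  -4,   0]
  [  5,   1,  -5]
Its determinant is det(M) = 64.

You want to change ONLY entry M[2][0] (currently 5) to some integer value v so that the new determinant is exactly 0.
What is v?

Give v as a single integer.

Answer: 1

Derivation:
det is linear in entry M[2][0]: det = old_det + (v - 5) * C_20
Cofactor C_20 = 16
Want det = 0: 64 + (v - 5) * 16 = 0
  (v - 5) = -64 / 16 = -4
  v = 5 + (-4) = 1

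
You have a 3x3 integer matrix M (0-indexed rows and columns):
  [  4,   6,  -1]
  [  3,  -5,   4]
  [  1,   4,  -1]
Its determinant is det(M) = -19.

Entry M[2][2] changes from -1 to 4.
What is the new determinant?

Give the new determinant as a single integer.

Answer: -209

Derivation:
det is linear in row 2: changing M[2][2] by delta changes det by delta * cofactor(2,2).
Cofactor C_22 = (-1)^(2+2) * minor(2,2) = -38
Entry delta = 4 - -1 = 5
Det delta = 5 * -38 = -190
New det = -19 + -190 = -209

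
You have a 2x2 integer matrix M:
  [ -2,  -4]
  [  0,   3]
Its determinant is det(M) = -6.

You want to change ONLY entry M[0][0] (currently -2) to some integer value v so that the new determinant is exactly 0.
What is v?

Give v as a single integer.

det is linear in entry M[0][0]: det = old_det + (v - -2) * C_00
Cofactor C_00 = 3
Want det = 0: -6 + (v - -2) * 3 = 0
  (v - -2) = 6 / 3 = 2
  v = -2 + (2) = 0

Answer: 0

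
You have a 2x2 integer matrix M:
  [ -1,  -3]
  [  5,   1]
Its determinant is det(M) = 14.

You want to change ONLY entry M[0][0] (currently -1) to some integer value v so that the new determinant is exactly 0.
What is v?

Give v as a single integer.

det is linear in entry M[0][0]: det = old_det + (v - -1) * C_00
Cofactor C_00 = 1
Want det = 0: 14 + (v - -1) * 1 = 0
  (v - -1) = -14 / 1 = -14
  v = -1 + (-14) = -15

Answer: -15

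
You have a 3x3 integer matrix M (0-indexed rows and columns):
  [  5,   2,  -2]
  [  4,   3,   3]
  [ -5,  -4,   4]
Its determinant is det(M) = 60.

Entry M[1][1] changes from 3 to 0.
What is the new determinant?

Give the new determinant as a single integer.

det is linear in row 1: changing M[1][1] by delta changes det by delta * cofactor(1,1).
Cofactor C_11 = (-1)^(1+1) * minor(1,1) = 10
Entry delta = 0 - 3 = -3
Det delta = -3 * 10 = -30
New det = 60 + -30 = 30

Answer: 30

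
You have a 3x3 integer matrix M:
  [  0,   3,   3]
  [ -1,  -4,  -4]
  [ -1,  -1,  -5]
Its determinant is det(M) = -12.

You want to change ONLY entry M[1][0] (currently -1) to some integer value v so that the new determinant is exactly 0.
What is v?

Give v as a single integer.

Answer: 0

Derivation:
det is linear in entry M[1][0]: det = old_det + (v - -1) * C_10
Cofactor C_10 = 12
Want det = 0: -12 + (v - -1) * 12 = 0
  (v - -1) = 12 / 12 = 1
  v = -1 + (1) = 0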